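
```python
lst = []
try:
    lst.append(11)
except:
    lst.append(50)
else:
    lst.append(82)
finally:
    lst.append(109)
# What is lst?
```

Step-by-step execution trace:
1. try: `lst.append(11)` → lst = [11]. No exception raised.
2. `except` is skipped.
3. `else` runs: `lst.append(82)` → lst = [11, 82].
4. `finally` always runs: `lst.append(109)` → lst = [11, 82, 109].
Result: [11, 82, 109]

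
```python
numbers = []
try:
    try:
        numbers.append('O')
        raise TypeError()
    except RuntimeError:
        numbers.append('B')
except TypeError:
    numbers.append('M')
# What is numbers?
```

Step-by-step execution trace:
1. Inner try: `numbers.append('O')` → numbers = ['O'].
2. `raise TypeError()` raises TypeError.
3. Inner `except RuntimeError` does not match TypeError; exception propagates to outer try.
4. Outer `except TypeError` matches → `numbers.append('M')` → numbers = ['O', 'M'].
Result: ['O', 'M']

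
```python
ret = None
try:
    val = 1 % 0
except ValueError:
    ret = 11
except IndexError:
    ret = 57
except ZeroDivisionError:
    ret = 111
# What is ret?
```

Step-by-step execution trace:
1. `val = 1 % 0` raises ZeroDivisionError.
2. `except ValueError` does not match ZeroDivisionError; skipped.
3. `except IndexError` does not match ZeroDivisionError; skipped.
4. `except ZeroDivisionError` matches → ret = 111.
Result: 111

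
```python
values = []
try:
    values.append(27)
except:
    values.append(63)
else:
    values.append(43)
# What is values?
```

Step-by-step execution trace:
1. try: `values.append(27)` → values = [27]. No exception raised.
2. `except` is skipped.
3. `else` runs (try completed without exception): `values.append(43)` → values = [27, 43].
Result: [27, 43]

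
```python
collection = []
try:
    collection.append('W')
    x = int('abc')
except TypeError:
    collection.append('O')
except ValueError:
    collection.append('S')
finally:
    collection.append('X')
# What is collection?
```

Step-by-step execution trace:
1. try: `collection.append('W')` → collection = ['W'].
2. `x = int('abc')` raises ValueError.
3. `except TypeError` does not match ValueError; skipped.
4. `except ValueError` matches → `collection.append('S')` → collection = ['W', 'S'].
5. finally always runs: `collection.append('X')` → collection = ['W', 'S', 'X'].
Result: ['W', 'S', 'X']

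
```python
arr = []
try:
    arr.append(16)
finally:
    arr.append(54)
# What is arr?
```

Step-by-step execution trace:
1. try: `arr.append(16)` → arr = [16].
2. The try body completes without raising.
3. finally always runs: `arr.append(54)` → arr = [16, 54].
Result: [16, 54]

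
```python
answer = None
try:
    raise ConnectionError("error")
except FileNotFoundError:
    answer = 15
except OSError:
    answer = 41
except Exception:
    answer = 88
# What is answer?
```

Step-by-step execution trace:
1. `raise ConnectionError(...)` raises ConnectionError.
2. `except FileNotFoundError` does not match (ConnectionError is not a subclass of FileNotFoundError); skipped.
3. `except OSError` matches (ConnectionError is a subclass of OSError) → answer = 41.
4. `except Exception` is not reached.
Result: 41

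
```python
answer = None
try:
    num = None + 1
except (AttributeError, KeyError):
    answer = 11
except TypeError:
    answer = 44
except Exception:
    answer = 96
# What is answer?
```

Step-by-step execution trace:
1. `num = None + 1` raises TypeError.
2. `except (AttributeError, KeyError)` does not match TypeError; skipped.
3. `except TypeError` matches (exact type match) → answer = 44.
4. `except Exception` is not reached.
Result: 44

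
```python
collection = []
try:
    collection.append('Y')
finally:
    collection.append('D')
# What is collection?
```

Step-by-step execution trace:
1. try: `collection.append('Y')` → collection = ['Y'].
2. The try body completes without raising.
3. finally always runs: `collection.append('D')` → collection = ['Y', 'D'].
Result: ['Y', 'D']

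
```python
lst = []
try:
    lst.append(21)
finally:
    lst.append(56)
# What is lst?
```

Step-by-step execution trace:
1. try: `lst.append(21)` → lst = [21].
2. The try body completes without raising.
3. finally always runs: `lst.append(56)` → lst = [21, 56].
Result: [21, 56]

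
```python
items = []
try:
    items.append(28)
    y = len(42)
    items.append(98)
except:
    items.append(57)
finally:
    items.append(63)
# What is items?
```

Step-by-step execution trace:
1. try: `items.append(28)` → items = [28].
2. `y = len(42)` raises TypeError; `items.append(98)` is not reached.
3. bare `except` matches → `items.append(57)` → items = [28, 57].
4. finally always runs: `items.append(63)` → items = [28, 57, 63].
Result: [28, 57, 63]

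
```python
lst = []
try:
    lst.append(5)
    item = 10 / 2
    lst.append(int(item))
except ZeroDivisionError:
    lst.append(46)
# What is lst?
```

Step-by-step execution trace:
1. try: `lst.append(5)` → lst = [5].
2. `item = 10 / 2` → item = 5.0. No exception raised.
3. `lst.append(int(item))` → lst = [5, 5].
4. `except ZeroDivisionError` is skipped (no exception was raised).
Result: [5, 5]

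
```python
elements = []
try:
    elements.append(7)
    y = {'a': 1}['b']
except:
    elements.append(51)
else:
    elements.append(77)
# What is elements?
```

Step-by-step execution trace:
1. try: `elements.append(7)` → elements = [7].
2. `y = {'a': 1}['b']` raises KeyError.
3. bare `except` matches → `elements.append(51)` → elements = [7, 51].
4. `else` is skipped (an exception was raised).
Result: [7, 51]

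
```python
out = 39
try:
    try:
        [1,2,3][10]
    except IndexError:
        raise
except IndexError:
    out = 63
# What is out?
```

Step-by-step execution trace:
1. Inner try: `[1,2,3][10]` raises IndexError.
2. Inner `except IndexError` matches; bare `raise` re-raises the same IndexError.
3. Outer `except IndexError` matches → out = 63.
Result: 63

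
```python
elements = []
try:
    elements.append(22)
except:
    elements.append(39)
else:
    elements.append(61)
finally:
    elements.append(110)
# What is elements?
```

Step-by-step execution trace:
1. try: `elements.append(22)` → elements = [22]. No exception raised.
2. `except` is skipped.
3. `else` runs: `elements.append(61)` → elements = [22, 61].
4. `finally` always runs: `elements.append(110)` → elements = [22, 61, 110].
Result: [22, 61, 110]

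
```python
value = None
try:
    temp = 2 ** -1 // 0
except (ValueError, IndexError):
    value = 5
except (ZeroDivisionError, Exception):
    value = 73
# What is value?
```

Step-by-step execution trace:
1. `temp = 2 ** -1 // 0` raises ZeroDivisionError.
2. `except (ValueError, IndexError)` does not match ZeroDivisionError; skipped.
3. `except (ZeroDivisionError, Exception)` matches (ZeroDivisionError is in the tuple) → value = 73.
Result: 73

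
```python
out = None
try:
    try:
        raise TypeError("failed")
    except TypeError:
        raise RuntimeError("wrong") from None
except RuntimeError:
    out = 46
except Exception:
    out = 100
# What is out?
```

Step-by-step execution trace:
1. Inner try raises TypeError; inner `except TypeError` catches it.
2. `raise RuntimeError(...) from None` raises RuntimeError (from None suppresses __context__, but the active exception is still RuntimeError).
3. Outer `except RuntimeError` matches → out = 46.
4. `except Exception` is not reached.
Result: 46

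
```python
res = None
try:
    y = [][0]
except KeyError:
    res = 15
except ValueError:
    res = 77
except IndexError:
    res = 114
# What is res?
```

Step-by-step execution trace:
1. `y = [][0]` raises IndexError.
2. `except KeyError` does not match IndexError; skipped.
3. `except ValueError` does not match IndexError; skipped.
4. `except IndexError` matches → res = 114.
Result: 114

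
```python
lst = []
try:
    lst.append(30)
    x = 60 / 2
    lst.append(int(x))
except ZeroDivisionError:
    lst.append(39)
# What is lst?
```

Step-by-step execution trace:
1. try: `lst.append(30)` → lst = [30].
2. `x = 60 / 2` → x = 30.0. No exception raised.
3. `lst.append(int(x))` → lst = [30, 30].
4. `except ZeroDivisionError` is skipped (no exception was raised).
Result: [30, 30]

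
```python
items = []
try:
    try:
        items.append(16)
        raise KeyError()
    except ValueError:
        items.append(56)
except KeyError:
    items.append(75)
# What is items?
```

Step-by-step execution trace:
1. Inner try: `items.append(16)` → items = [16].
2. `raise KeyError()` raises KeyError.
3. Inner `except ValueError` does not match KeyError; exception propagates to outer try.
4. Outer `except KeyError` matches → `items.append(75)` → items = [16, 75].
Result: [16, 75]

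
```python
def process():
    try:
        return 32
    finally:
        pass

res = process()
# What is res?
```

Step-by-step execution trace:
1. `process()` enters try: `return 32` sets pending return value 32.
2. Before returning, `finally: pass` runs (no effect).
3. process() returns 32 → res = 32.
Result: 32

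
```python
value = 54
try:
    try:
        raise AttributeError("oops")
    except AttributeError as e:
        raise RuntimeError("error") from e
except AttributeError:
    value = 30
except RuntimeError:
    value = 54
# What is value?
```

Step-by-step execution trace:
1. Inner try raises AttributeError; inner `except AttributeError as e` catches it.
2. `raise RuntimeError(...) from e` raises RuntimeError (AttributeError is attached as __cause__, but only RuntimeError is active).
3. Outer `except AttributeError` does not match RuntimeError; skipped.
4. Outer `except RuntimeError` matches → value = 54.
Result: 54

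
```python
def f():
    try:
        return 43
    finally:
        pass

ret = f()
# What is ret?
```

Step-by-step execution trace:
1. `f()` enters try: `return 43` sets pending return value 43.
2. Before returning, `finally: pass` runs (no effect).
3. f() returns 43 → ret = 43.
Result: 43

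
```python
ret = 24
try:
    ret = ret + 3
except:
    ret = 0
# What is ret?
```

Step-by-step execution trace:
1. ret starts at 24.
2. try: `ret = ret + 3` → ret = 27. No exception raised.
3. `except` is skipped.
Result: 27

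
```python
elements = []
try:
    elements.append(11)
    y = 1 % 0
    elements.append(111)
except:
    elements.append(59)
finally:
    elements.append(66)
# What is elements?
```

Step-by-step execution trace:
1. try: `elements.append(11)` → elements = [11].
2. `y = 1 % 0` raises ZeroDivisionError; `elements.append(111)` is not reached.
3. bare `except` matches → `elements.append(59)` → elements = [11, 59].
4. finally always runs: `elements.append(66)` → elements = [11, 59, 66].
Result: [11, 59, 66]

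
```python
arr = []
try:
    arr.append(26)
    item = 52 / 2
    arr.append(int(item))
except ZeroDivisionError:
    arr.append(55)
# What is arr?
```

Step-by-step execution trace:
1. try: `arr.append(26)` → arr = [26].
2. `item = 52 / 2` → item = 26.0. No exception raised.
3. `arr.append(int(item))` → arr = [26, 26].
4. `except ZeroDivisionError` is skipped (no exception was raised).
Result: [26, 26]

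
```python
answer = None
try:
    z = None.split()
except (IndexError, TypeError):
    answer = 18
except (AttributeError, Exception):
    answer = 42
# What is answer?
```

Step-by-step execution trace:
1. `z = None.split()` raises AttributeError.
2. `except (IndexError, TypeError)` does not match AttributeError; skipped.
3. `except (AttributeError, Exception)` matches (AttributeError is in the tuple) → answer = 42.
Result: 42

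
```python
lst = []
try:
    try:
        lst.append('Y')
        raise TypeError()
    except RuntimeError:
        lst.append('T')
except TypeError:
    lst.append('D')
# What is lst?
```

Step-by-step execution trace:
1. Inner try: `lst.append('Y')` → lst = ['Y'].
2. `raise TypeError()` raises TypeError.
3. Inner `except RuntimeError` does not match TypeError; exception propagates to outer try.
4. Outer `except TypeError` matches → `lst.append('D')` → lst = ['Y', 'D'].
Result: ['Y', 'D']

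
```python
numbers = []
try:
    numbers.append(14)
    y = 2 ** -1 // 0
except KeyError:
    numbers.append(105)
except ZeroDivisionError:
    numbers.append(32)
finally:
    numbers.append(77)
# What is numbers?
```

Step-by-step execution trace:
1. try: `numbers.append(14)` → numbers = [14].
2. `y = 2 ** -1 // 0` raises ZeroDivisionError.
3. `except KeyError` does not match ZeroDivisionError; skipped.
4. `except ZeroDivisionError` matches → `numbers.append(32)` → numbers = [14, 32].
5. finally always runs: `numbers.append(77)` → numbers = [14, 32, 77].
Result: [14, 32, 77]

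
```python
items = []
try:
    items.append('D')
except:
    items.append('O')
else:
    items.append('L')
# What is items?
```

Step-by-step execution trace:
1. try: `items.append('D')` → items = ['D']. No exception raised.
2. `except` is skipped.
3. `else` runs (try completed without exception): `items.append('L')` → items = ['D', 'L'].
Result: ['D', 'L']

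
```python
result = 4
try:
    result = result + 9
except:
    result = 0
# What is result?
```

Step-by-step execution trace:
1. result starts at 4.
2. try: `result = result + 9` → result = 13. No exception raised.
3. `except` is skipped.
Result: 13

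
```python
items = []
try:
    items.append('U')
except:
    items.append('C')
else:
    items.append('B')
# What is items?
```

Step-by-step execution trace:
1. try: `items.append('U')` → items = ['U']. No exception raised.
2. `except` is skipped.
3. `else` runs (try completed without exception): `items.append('B')` → items = ['U', 'B'].
Result: ['U', 'B']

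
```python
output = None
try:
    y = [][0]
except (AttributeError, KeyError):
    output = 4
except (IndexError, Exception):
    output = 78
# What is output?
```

Step-by-step execution trace:
1. `y = [][0]` raises IndexError.
2. `except (AttributeError, KeyError)` does not match IndexError; skipped.
3. `except (IndexError, Exception)` matches (IndexError is in the tuple) → output = 78.
Result: 78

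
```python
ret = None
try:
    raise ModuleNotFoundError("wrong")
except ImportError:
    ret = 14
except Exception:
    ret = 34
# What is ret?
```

Step-by-step execution trace:
1. `raise ModuleNotFoundError(...)` raises ModuleNotFoundError.
2. `except ImportError` matches (ModuleNotFoundError is a subclass of ImportError) → ret = 14.
3. `except Exception` is not reached.
Result: 14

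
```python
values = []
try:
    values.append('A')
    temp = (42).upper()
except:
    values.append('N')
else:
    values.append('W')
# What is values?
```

Step-by-step execution trace:
1. try: `values.append('A')` → values = ['A'].
2. `temp = (42).upper()` raises AttributeError.
3. bare `except` matches → `values.append('N')` → values = ['A', 'N'].
4. `else` is skipped (an exception was raised).
Result: ['A', 'N']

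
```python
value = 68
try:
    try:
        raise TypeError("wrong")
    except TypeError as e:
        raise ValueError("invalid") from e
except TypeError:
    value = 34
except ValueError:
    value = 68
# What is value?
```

Step-by-step execution trace:
1. Inner try raises TypeError; inner `except TypeError as e` catches it.
2. `raise ValueError(...) from e` raises ValueError (TypeError is attached as __cause__, but only ValueError is active).
3. Outer `except TypeError` does not match ValueError; skipped.
4. Outer `except ValueError` matches → value = 68.
Result: 68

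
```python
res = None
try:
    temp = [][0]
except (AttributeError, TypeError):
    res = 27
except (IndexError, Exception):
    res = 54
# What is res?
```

Step-by-step execution trace:
1. `temp = [][0]` raises IndexError.
2. `except (AttributeError, TypeError)` does not match IndexError; skipped.
3. `except (IndexError, Exception)` matches (IndexError is in the tuple) → res = 54.
Result: 54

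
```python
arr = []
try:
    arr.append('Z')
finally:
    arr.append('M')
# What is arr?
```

Step-by-step execution trace:
1. try: `arr.append('Z')` → arr = ['Z'].
2. The try body completes without raising.
3. finally always runs: `arr.append('M')` → arr = ['Z', 'M'].
Result: ['Z', 'M']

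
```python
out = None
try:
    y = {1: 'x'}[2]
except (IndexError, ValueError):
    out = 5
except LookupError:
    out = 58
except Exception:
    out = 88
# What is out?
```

Step-by-step execution trace:
1. `y = {1: 'x'}[2]` raises KeyError.
2. `except (IndexError, ValueError)` does not match KeyError; skipped.
3. `except LookupError` matches (KeyError is a subclass of LookupError) → out = 58.
4. `except Exception` is not reached.
Result: 58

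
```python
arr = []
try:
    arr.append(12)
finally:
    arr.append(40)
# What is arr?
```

Step-by-step execution trace:
1. try: `arr.append(12)` → arr = [12].
2. The try body completes without raising.
3. finally always runs: `arr.append(40)` → arr = [12, 40].
Result: [12, 40]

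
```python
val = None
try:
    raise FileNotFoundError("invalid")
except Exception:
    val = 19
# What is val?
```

Step-by-step execution trace:
1. `raise FileNotFoundError(...)` raises FileNotFoundError.
2. `except Exception` matches (FileNotFoundError is a subclass of Exception) → val = 19.
Result: 19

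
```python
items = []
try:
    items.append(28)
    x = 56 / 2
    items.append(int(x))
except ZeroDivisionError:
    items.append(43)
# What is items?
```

Step-by-step execution trace:
1. try: `items.append(28)` → items = [28].
2. `x = 56 / 2` → x = 28.0. No exception raised.
3. `items.append(int(x))` → items = [28, 28].
4. `except ZeroDivisionError` is skipped (no exception was raised).
Result: [28, 28]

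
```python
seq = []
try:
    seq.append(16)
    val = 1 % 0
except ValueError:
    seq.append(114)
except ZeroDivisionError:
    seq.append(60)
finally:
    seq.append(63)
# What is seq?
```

Step-by-step execution trace:
1. try: `seq.append(16)` → seq = [16].
2. `val = 1 % 0` raises ZeroDivisionError.
3. `except ValueError` does not match ZeroDivisionError; skipped.
4. `except ZeroDivisionError` matches → `seq.append(60)` → seq = [16, 60].
5. finally always runs: `seq.append(63)` → seq = [16, 60, 63].
Result: [16, 60, 63]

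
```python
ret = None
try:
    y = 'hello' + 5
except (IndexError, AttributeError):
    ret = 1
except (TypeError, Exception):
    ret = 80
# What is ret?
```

Step-by-step execution trace:
1. `y = 'hello' + 5` raises TypeError.
2. `except (IndexError, AttributeError)` does not match TypeError; skipped.
3. `except (TypeError, Exception)` matches (TypeError is in the tuple) → ret = 80.
Result: 80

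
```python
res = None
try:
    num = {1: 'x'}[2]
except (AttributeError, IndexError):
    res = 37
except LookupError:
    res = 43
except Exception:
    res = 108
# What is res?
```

Step-by-step execution trace:
1. `num = {1: 'x'}[2]` raises KeyError.
2. `except (AttributeError, IndexError)` does not match KeyError; skipped.
3. `except LookupError` matches (KeyError is a subclass of LookupError) → res = 43.
4. `except Exception` is not reached.
Result: 43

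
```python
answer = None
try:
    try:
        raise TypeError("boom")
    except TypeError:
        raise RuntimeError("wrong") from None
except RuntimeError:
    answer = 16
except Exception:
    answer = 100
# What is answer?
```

Step-by-step execution trace:
1. Inner try raises TypeError; inner `except TypeError` catches it.
2. `raise RuntimeError(...) from None` raises RuntimeError (from None suppresses __context__, but the active exception is still RuntimeError).
3. Outer `except RuntimeError` matches → answer = 16.
4. `except Exception` is not reached.
Result: 16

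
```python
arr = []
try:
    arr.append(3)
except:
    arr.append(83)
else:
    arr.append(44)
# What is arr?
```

Step-by-step execution trace:
1. try: `arr.append(3)` → arr = [3]. No exception raised.
2. `except` is skipped.
3. `else` runs (try completed without exception): `arr.append(44)` → arr = [3, 44].
Result: [3, 44]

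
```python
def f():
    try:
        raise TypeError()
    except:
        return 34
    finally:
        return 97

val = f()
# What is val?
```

Step-by-step execution trace:
1. `f()` enters try: `raise TypeError()` raises TypeError.
2. bare `except` matches → `return 34` sets pending return value 34.
3. Before returning, `finally: return 97` runs and overrides the pending return.
4. f() returns 97 → val = 97.
Result: 97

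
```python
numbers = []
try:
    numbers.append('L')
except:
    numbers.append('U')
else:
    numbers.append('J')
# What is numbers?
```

Step-by-step execution trace:
1. try: `numbers.append('L')` → numbers = ['L']. No exception raised.
2. `except` is skipped.
3. `else` runs (try completed without exception): `numbers.append('J')` → numbers = ['L', 'J'].
Result: ['L', 'J']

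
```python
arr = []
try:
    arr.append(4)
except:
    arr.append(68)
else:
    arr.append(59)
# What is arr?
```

Step-by-step execution trace:
1. try: `arr.append(4)` → arr = [4]. No exception raised.
2. `except` is skipped.
3. `else` runs (try completed without exception): `arr.append(59)` → arr = [4, 59].
Result: [4, 59]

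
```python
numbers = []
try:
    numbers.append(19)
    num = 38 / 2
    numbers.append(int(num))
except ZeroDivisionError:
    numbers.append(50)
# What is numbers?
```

Step-by-step execution trace:
1. try: `numbers.append(19)` → numbers = [19].
2. `num = 38 / 2` → num = 19.0. No exception raised.
3. `numbers.append(int(num))` → numbers = [19, 19].
4. `except ZeroDivisionError` is skipped (no exception was raised).
Result: [19, 19]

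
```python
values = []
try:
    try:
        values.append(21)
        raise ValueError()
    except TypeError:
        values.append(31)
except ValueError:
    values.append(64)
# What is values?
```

Step-by-step execution trace:
1. Inner try: `values.append(21)` → values = [21].
2. `raise ValueError()` raises ValueError.
3. Inner `except TypeError` does not match ValueError; exception propagates to outer try.
4. Outer `except ValueError` matches → `values.append(64)` → values = [21, 64].
Result: [21, 64]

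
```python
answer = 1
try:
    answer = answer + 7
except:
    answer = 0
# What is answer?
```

Step-by-step execution trace:
1. answer starts at 1.
2. try: `answer = answer + 7` → answer = 8. No exception raised.
3. `except` is skipped.
Result: 8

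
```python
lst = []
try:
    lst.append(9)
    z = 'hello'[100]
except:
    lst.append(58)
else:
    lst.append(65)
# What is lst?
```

Step-by-step execution trace:
1. try: `lst.append(9)` → lst = [9].
2. `z = 'hello'[100]` raises IndexError.
3. bare `except` matches → `lst.append(58)` → lst = [9, 58].
4. `else` is skipped (an exception was raised).
Result: [9, 58]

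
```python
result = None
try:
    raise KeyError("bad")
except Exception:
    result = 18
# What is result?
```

Step-by-step execution trace:
1. `raise KeyError(...)` raises KeyError.
2. `except Exception` matches (KeyError is a subclass of Exception) → result = 18.
Result: 18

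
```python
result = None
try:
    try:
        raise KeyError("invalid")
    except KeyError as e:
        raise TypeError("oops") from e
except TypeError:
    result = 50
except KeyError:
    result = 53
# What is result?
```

Step-by-step execution trace:
1. Inner try raises KeyError; inner `except KeyError as e` catches it.
2. `raise TypeError(...) from e` raises TypeError (KeyError is attached as __cause__, but only TypeError is active).
3. Outer `except TypeError` matches → result = 50.
4. `except KeyError` is not reached.
Result: 50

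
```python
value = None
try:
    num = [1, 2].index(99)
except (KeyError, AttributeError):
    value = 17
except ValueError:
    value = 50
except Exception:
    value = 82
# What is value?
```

Step-by-step execution trace:
1. `num = [1, 2].index(99)` raises ValueError.
2. `except (KeyError, AttributeError)` does not match ValueError; skipped.
3. `except ValueError` matches (exact type match) → value = 50.
4. `except Exception` is not reached.
Result: 50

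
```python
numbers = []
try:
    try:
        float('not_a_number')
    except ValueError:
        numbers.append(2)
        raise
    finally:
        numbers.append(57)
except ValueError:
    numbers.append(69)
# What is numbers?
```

Step-by-step execution trace:
1. Inner try: `float('not_a_number')` raises ValueError.
2. Inner `except ValueError` matches → `numbers.append(2)` → numbers = [2].
3. bare `raise` re-raises ValueError.
4. Inner `finally` runs during unwinding: `numbers.append(57)` → numbers = [2, 57].
5. Outer `except ValueError` matches → `numbers.append(69)` → numbers = [2, 57, 69].
Result: [2, 57, 69]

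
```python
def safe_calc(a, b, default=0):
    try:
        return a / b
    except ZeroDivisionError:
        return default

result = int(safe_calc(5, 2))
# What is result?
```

Step-by-step execution trace:
1. `safe_calc(5, 2)` enters try: `return 5 / 2` → returns 2.5. No exception raised.
2. `except ZeroDivisionError` is skipped.
3. `int(2.5)` → 2 → result = 2.
Result: 2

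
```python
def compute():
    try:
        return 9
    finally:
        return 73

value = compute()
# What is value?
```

Step-by-step execution trace:
1. `compute()` enters try: `return 9` sets pending return value 9.
2. Before returning, `finally: return 73` runs and overrides the pending return.
3. compute() returns 73 → value = 73.
Result: 73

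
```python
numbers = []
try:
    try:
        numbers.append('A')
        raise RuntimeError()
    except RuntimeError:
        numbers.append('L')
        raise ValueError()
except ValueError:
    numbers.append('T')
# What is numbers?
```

Step-by-step execution trace:
1. Inner try: `numbers.append('A')` → numbers = ['A'].
2. `raise RuntimeError()` raises RuntimeError.
3. Inner `except RuntimeError` matches → `numbers.append('L')` → numbers = ['A', 'L'].
4. `raise ValueError()` raises ValueError; propagates to outer try.
5. Outer `except ValueError` matches → `numbers.append('T')` → numbers = ['A', 'L', 'T'].
Result: ['A', 'L', 'T']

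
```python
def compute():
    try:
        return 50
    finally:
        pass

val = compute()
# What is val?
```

Step-by-step execution trace:
1. `compute()` enters try: `return 50` sets pending return value 50.
2. Before returning, `finally: pass` runs (no effect).
3. compute() returns 50 → val = 50.
Result: 50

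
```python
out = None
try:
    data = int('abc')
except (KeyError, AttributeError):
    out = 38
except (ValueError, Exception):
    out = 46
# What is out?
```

Step-by-step execution trace:
1. `data = int('abc')` raises ValueError.
2. `except (KeyError, AttributeError)` does not match ValueError; skipped.
3. `except (ValueError, Exception)` matches (ValueError is in the tuple) → out = 46.
Result: 46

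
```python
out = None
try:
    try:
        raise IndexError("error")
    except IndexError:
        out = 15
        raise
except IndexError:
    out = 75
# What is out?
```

Step-by-step execution trace:
1. Inner try: `raise IndexError("error")` raises IndexError.
2. Inner `except IndexError` matches → out = 15.
3. bare `raise` re-raises the same IndexError.
4. Outer `except IndexError` matches → out = 75.
Result: 75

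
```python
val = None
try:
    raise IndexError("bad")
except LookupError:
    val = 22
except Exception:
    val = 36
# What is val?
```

Step-by-step execution trace:
1. `raise IndexError(...)` raises IndexError.
2. `except LookupError` matches (IndexError is a subclass of LookupError) → val = 22.
3. `except Exception` is not reached.
Result: 22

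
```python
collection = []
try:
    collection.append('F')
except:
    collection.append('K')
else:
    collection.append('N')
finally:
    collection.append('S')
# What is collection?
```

Step-by-step execution trace:
1. try: `collection.append('F')` → collection = ['F']. No exception raised.
2. `except` is skipped.
3. `else` runs: `collection.append('N')` → collection = ['F', 'N'].
4. `finally` always runs: `collection.append('S')` → collection = ['F', 'N', 'S'].
Result: ['F', 'N', 'S']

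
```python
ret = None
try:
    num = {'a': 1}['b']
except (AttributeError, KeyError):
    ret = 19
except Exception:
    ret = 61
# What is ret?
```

Step-by-step execution trace:
1. `num = {'a': 1}['b']` raises KeyError.
2. `except (AttributeError, KeyError)` matches (KeyError is in the tuple) → ret = 19.
3. `except Exception` is not reached.
Result: 19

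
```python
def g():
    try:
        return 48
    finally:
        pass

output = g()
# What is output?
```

Step-by-step execution trace:
1. `g()` enters try: `return 48` sets pending return value 48.
2. Before returning, `finally: pass` runs (no effect).
3. g() returns 48 → output = 48.
Result: 48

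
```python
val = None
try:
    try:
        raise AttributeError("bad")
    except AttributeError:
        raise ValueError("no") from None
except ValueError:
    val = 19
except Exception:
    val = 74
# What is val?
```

Step-by-step execution trace:
1. Inner try raises AttributeError; inner `except AttributeError` catches it.
2. `raise ValueError(...) from None` raises ValueError (from None suppresses __context__, but the active exception is still ValueError).
3. Outer `except ValueError` matches → val = 19.
4. `except Exception` is not reached.
Result: 19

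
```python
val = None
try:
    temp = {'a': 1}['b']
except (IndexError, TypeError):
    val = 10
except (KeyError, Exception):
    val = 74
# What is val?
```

Step-by-step execution trace:
1. `temp = {'a': 1}['b']` raises KeyError.
2. `except (IndexError, TypeError)` does not match KeyError; skipped.
3. `except (KeyError, Exception)` matches (KeyError is in the tuple) → val = 74.
Result: 74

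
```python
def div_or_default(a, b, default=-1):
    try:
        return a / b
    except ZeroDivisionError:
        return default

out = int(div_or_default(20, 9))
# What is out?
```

Step-by-step execution trace:
1. `div_or_default(20, 9)` enters try: `return 20 / 9` → returns 2.2222222222222223. No exception raised.
2. `except ZeroDivisionError` is skipped.
3. `int(2.2222222222222223)` → 2 → out = 2.
Result: 2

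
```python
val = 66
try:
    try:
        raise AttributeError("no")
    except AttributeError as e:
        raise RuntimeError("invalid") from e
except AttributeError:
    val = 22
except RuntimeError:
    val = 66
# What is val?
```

Step-by-step execution trace:
1. Inner try raises AttributeError; inner `except AttributeError as e` catches it.
2. `raise RuntimeError(...) from e` raises RuntimeError (AttributeError is attached as __cause__, but only RuntimeError is active).
3. Outer `except AttributeError` does not match RuntimeError; skipped.
4. Outer `except RuntimeError` matches → val = 66.
Result: 66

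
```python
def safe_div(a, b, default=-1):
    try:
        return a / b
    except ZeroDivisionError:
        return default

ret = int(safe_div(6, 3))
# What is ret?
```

Step-by-step execution trace:
1. `safe_div(6, 3)` enters try: `return 6 / 3` → returns 2.0. No exception raised.
2. `except ZeroDivisionError` is skipped.
3. `int(2.0)` → 2 → ret = 2.
Result: 2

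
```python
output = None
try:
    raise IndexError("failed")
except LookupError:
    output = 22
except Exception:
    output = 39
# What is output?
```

Step-by-step execution trace:
1. `raise IndexError(...)` raises IndexError.
2. `except LookupError` matches (IndexError is a subclass of LookupError) → output = 22.
3. `except Exception` is not reached.
Result: 22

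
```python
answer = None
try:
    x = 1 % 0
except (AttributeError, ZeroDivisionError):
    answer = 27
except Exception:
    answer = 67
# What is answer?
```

Step-by-step execution trace:
1. `x = 1 % 0` raises ZeroDivisionError.
2. `except (AttributeError, ZeroDivisionError)` matches (ZeroDivisionError is in the tuple) → answer = 27.
3. `except Exception` is not reached.
Result: 27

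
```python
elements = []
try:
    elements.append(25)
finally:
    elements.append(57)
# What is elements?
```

Step-by-step execution trace:
1. try: `elements.append(25)` → elements = [25].
2. The try body completes without raising.
3. finally always runs: `elements.append(57)` → elements = [25, 57].
Result: [25, 57]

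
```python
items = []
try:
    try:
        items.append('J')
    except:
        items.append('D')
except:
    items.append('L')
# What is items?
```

Step-by-step execution trace:
1. Inner try: `items.append('J')` → items = ['J']. No exception raised.
2. Inner `except` is skipped.
3. Inner try completes normally; outer `except` is skipped.
Result: ['J']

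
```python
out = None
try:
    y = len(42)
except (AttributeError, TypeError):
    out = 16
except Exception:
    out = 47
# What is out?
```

Step-by-step execution trace:
1. `y = len(42)` raises TypeError.
2. `except (AttributeError, TypeError)` matches (TypeError is in the tuple) → out = 16.
3. `except Exception` is not reached.
Result: 16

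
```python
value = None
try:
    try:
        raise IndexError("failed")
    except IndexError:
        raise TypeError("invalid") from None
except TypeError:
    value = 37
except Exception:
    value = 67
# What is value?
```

Step-by-step execution trace:
1. Inner try raises IndexError; inner `except IndexError` catches it.
2. `raise TypeError(...) from None` raises TypeError (from None suppresses __context__, but the active exception is still TypeError).
3. Outer `except TypeError` matches → value = 37.
4. `except Exception` is not reached.
Result: 37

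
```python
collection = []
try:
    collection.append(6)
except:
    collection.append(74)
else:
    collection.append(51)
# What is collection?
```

Step-by-step execution trace:
1. try: `collection.append(6)` → collection = [6]. No exception raised.
2. `except` is skipped.
3. `else` runs (try completed without exception): `collection.append(51)` → collection = [6, 51].
Result: [6, 51]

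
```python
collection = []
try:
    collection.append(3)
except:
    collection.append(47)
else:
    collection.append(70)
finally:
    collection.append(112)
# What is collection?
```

Step-by-step execution trace:
1. try: `collection.append(3)` → collection = [3]. No exception raised.
2. `except` is skipped.
3. `else` runs: `collection.append(70)` → collection = [3, 70].
4. `finally` always runs: `collection.append(112)` → collection = [3, 70, 112].
Result: [3, 70, 112]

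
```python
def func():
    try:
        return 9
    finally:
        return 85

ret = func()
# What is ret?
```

Step-by-step execution trace:
1. `func()` enters try: `return 9` sets pending return value 9.
2. Before returning, `finally: return 85` runs and overrides the pending return.
3. func() returns 85 → ret = 85.
Result: 85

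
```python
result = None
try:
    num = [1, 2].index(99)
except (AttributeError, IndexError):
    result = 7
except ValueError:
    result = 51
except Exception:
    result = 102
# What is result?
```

Step-by-step execution trace:
1. `num = [1, 2].index(99)` raises ValueError.
2. `except (AttributeError, IndexError)` does not match ValueError; skipped.
3. `except ValueError` matches (exact type match) → result = 51.
4. `except Exception` is not reached.
Result: 51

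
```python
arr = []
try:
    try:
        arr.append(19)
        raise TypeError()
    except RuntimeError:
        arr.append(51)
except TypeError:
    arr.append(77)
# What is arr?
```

Step-by-step execution trace:
1. Inner try: `arr.append(19)` → arr = [19].
2. `raise TypeError()` raises TypeError.
3. Inner `except RuntimeError` does not match TypeError; exception propagates to outer try.
4. Outer `except TypeError` matches → `arr.append(77)` → arr = [19, 77].
Result: [19, 77]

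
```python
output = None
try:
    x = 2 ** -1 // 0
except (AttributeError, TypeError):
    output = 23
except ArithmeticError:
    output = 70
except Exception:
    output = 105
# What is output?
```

Step-by-step execution trace:
1. `x = 2 ** -1 // 0` raises ZeroDivisionError.
2. `except (AttributeError, TypeError)` does not match ZeroDivisionError; skipped.
3. `except ArithmeticError` matches (ZeroDivisionError is a subclass of ArithmeticError) → output = 70.
4. `except Exception` is not reached.
Result: 70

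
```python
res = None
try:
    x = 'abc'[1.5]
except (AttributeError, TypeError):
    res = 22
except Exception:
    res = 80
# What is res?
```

Step-by-step execution trace:
1. `x = 'abc'[1.5]` raises TypeError.
2. `except (AttributeError, TypeError)` matches (TypeError is in the tuple) → res = 22.
3. `except Exception` is not reached.
Result: 22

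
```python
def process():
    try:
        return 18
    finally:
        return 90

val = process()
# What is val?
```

Step-by-step execution trace:
1. `process()` enters try: `return 18` sets pending return value 18.
2. Before returning, `finally: return 90` runs and overrides the pending return.
3. process() returns 90 → val = 90.
Result: 90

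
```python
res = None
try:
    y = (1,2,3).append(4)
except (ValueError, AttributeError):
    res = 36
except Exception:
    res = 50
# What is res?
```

Step-by-step execution trace:
1. `y = (1,2,3).append(4)` raises AttributeError.
2. `except (ValueError, AttributeError)` matches (AttributeError is in the tuple) → res = 36.
3. `except Exception` is not reached.
Result: 36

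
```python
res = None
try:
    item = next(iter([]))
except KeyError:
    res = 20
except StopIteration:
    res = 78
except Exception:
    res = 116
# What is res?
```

Step-by-step execution trace:
1. `item = next(iter([]))` raises StopIteration.
2. `except KeyError` does not match StopIteration; skipped.
3. `except StopIteration` matches → res = 78.
4. Remaining except clauses are skipped.
Result: 78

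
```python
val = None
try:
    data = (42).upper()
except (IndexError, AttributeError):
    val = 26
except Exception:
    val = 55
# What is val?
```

Step-by-step execution trace:
1. `data = (42).upper()` raises AttributeError.
2. `except (IndexError, AttributeError)` matches (AttributeError is in the tuple) → val = 26.
3. `except Exception` is not reached.
Result: 26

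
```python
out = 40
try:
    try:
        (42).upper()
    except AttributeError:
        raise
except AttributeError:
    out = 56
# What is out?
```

Step-by-step execution trace:
1. Inner try: `(42).upper()` raises AttributeError.
2. Inner `except AttributeError` matches; bare `raise` re-raises the same AttributeError.
3. Outer `except AttributeError` matches → out = 56.
Result: 56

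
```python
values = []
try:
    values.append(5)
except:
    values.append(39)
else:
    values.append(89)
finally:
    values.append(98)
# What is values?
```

Step-by-step execution trace:
1. try: `values.append(5)` → values = [5]. No exception raised.
2. `except` is skipped.
3. `else` runs: `values.append(89)` → values = [5, 89].
4. `finally` always runs: `values.append(98)` → values = [5, 89, 98].
Result: [5, 89, 98]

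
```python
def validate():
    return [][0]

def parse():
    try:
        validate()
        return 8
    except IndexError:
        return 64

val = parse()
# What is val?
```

Step-by-step execution trace:
1. `parse()` calls `validate()`.
2. `validate()` evaluates `[][0]`, which raises IndexError; it propagates to the caller.
3. `return 8` is not reached.
4. `except IndexError` in parse matches → returns 64.
5. val = 64.
Result: 64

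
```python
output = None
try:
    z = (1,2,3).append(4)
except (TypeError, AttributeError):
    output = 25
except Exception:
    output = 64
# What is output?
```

Step-by-step execution trace:
1. `z = (1,2,3).append(4)` raises AttributeError.
2. `except (TypeError, AttributeError)` matches (AttributeError is in the tuple) → output = 25.
3. `except Exception` is not reached.
Result: 25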